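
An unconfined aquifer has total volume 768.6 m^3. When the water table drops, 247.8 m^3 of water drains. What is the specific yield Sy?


Specific yield Sy = Volume drained / Total volume.
Sy = 247.8 / 768.6
   = 0.3224.

0.3224


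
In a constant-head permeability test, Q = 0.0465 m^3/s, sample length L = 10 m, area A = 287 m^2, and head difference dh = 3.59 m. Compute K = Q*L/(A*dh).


From K = Q*L / (A*dh):
Numerator: Q*L = 0.0465 * 10 = 0.465.
Denominator: A*dh = 287 * 3.59 = 1030.33.
K = 0.465 / 1030.33 = 0.000451 m/s.

0.000451


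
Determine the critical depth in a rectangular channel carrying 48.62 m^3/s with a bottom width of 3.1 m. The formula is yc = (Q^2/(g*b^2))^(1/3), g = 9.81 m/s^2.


Using yc = (Q^2 / (g * b^2))^(1/3):
Q^2 = 48.62^2 = 2363.9.
g * b^2 = 9.81 * 3.1^2 = 9.81 * 9.61 = 94.27.
Q^2 / (g*b^2) = 2363.9 / 94.27 = 25.0758.
yc = 25.0758^(1/3) = 2.9269 m.

2.9269


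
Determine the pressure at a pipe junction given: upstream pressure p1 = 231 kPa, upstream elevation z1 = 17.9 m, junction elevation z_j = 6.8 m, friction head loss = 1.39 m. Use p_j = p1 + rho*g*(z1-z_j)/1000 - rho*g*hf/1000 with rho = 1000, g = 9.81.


Junction pressure: p_j = p1 + rho*g*(z1 - z_j)/1000 - rho*g*hf/1000.
Elevation term = 1000*9.81*(17.9 - 6.8)/1000 = 108.891 kPa.
Friction term = 1000*9.81*1.39/1000 = 13.636 kPa.
p_j = 231 + 108.891 - 13.636 = 326.26 kPa.

326.26


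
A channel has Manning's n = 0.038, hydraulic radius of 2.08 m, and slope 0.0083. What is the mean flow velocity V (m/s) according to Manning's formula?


Manning's equation gives V = (1/n) * R^(2/3) * S^(1/2).
First, compute R^(2/3) = 2.08^(2/3) = 1.6295.
Next, S^(1/2) = 0.0083^(1/2) = 0.091104.
Then 1/n = 1/0.038 = 26.32.
V = 26.32 * 1.6295 * 0.091104 = 3.9066 m/s.

3.9066


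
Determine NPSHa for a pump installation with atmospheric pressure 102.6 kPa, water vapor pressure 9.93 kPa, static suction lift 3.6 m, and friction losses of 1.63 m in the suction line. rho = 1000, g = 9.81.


NPSHa = p_atm/(rho*g) - z_s - hf_s - p_vap/(rho*g).
p_atm/(rho*g) = 102.6*1000 / (1000*9.81) = 10.459 m.
p_vap/(rho*g) = 9.93*1000 / (1000*9.81) = 1.012 m.
NPSHa = 10.459 - 3.6 - 1.63 - 1.012
      = 4.22 m.

4.22


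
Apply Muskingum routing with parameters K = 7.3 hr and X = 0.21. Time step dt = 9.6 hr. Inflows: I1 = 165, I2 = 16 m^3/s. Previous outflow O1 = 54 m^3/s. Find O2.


Muskingum coefficients:
denom = 2*K*(1-X) + dt = 2*7.3*(1-0.21) + 9.6 = 21.134.
C0 = (dt - 2*K*X)/denom = (9.6 - 2*7.3*0.21)/21.134 = 0.3092.
C1 = (dt + 2*K*X)/denom = (9.6 + 2*7.3*0.21)/21.134 = 0.5993.
C2 = (2*K*(1-X) - dt)/denom = 0.0915.
O2 = C0*I2 + C1*I1 + C2*O1
   = 0.3092*16 + 0.5993*165 + 0.0915*54
   = 108.78 m^3/s.

108.78


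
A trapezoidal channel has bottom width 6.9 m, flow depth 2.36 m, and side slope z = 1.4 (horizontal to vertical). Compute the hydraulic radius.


For a trapezoidal section with side slope z:
A = (b + z*y)*y = (6.9 + 1.4*2.36)*2.36 = 24.081 m^2.
P = b + 2*y*sqrt(1 + z^2) = 6.9 + 2*2.36*sqrt(1 + 1.4^2) = 15.021 m.
R = A/P = 24.081 / 15.021 = 1.6032 m.

1.6032


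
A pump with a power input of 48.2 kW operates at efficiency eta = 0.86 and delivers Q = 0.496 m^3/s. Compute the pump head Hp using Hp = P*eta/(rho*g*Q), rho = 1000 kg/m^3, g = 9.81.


Pump head formula: Hp = P * eta / (rho * g * Q).
Numerator: P * eta = 48.2 * 1000 * 0.86 = 41452.0 W.
Denominator: rho * g * Q = 1000 * 9.81 * 0.496 = 4865.76.
Hp = 41452.0 / 4865.76 = 8.52 m.

8.52


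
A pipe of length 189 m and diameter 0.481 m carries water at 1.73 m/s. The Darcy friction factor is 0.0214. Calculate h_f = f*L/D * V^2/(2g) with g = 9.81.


Darcy-Weisbach equation: h_f = f * (L/D) * V^2/(2g).
f * L/D = 0.0214 * 189/0.481 = 8.4087.
V^2/(2g) = 1.73^2 / (2*9.81) = 2.9929 / 19.62 = 0.1525 m.
h_f = 8.4087 * 0.1525 = 1.283 m.

1.283


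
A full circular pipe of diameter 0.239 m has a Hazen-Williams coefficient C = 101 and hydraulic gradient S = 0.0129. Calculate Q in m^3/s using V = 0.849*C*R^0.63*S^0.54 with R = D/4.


For a full circular pipe, R = D/4 = 0.239/4 = 0.0597 m.
V = 0.849 * 101 * 0.0597^0.63 * 0.0129^0.54
  = 0.849 * 101 * 0.16947 * 0.095437
  = 1.3869 m/s.
Pipe area A = pi*D^2/4 = pi*0.239^2/4 = 0.0449 m^2.
Q = A * V = 0.0449 * 1.3869 = 0.0622 m^3/s.

0.0622


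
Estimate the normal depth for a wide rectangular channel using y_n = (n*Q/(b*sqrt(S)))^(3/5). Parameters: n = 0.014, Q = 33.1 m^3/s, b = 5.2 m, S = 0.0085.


We use the wide-channel approximation y_n = (n*Q/(b*sqrt(S)))^(3/5).
sqrt(S) = sqrt(0.0085) = 0.092195.
Numerator: n*Q = 0.014 * 33.1 = 0.4634.
Denominator: b*sqrt(S) = 5.2 * 0.092195 = 0.479414.
arg = 0.9666.
y_n = 0.9666^(3/5) = 0.9798 m.

0.9798


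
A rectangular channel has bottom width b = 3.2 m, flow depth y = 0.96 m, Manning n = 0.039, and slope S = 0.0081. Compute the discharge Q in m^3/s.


For a rectangular channel, the cross-sectional area A = b * y = 3.2 * 0.96 = 3.07 m^2.
The wetted perimeter P = b + 2y = 3.2 + 2*0.96 = 5.12 m.
Hydraulic radius R = A/P = 3.07/5.12 = 0.6 m.
Velocity V = (1/n)*R^(2/3)*S^(1/2) = (1/0.039)*0.6^(2/3)*0.0081^(1/2) = 1.6416 m/s.
Discharge Q = A * V = 3.07 * 1.6416 = 5.043 m^3/s.

5.043


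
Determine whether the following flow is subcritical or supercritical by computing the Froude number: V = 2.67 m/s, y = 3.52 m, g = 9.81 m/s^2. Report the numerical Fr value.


The Froude number is defined as Fr = V / sqrt(g*y).
g*y = 9.81 * 3.52 = 34.5312.
sqrt(g*y) = sqrt(34.5312) = 5.8763.
Fr = 2.67 / 5.8763 = 0.4544.
Since Fr < 1, the flow is subcritical.

0.4544


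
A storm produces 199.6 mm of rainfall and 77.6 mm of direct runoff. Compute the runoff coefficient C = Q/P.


The runoff coefficient C = runoff depth / rainfall depth.
C = 77.6 / 199.6
  = 0.3888.

0.3888


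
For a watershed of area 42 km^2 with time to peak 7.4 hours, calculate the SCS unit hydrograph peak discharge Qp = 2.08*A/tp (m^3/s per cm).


SCS formula: Qp = 2.08 * A / tp.
Qp = 2.08 * 42 / 7.4
   = 87.36 / 7.4
   = 11.81 m^3/s per cm.

11.81


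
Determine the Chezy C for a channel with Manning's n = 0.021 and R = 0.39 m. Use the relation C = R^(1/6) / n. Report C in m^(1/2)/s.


The Chezy coefficient relates to Manning's n through C = R^(1/6) / n.
R^(1/6) = 0.39^(1/6) = 0.85476.
C = 0.85476 / 0.021 = 40.7 m^(1/2)/s.

40.7


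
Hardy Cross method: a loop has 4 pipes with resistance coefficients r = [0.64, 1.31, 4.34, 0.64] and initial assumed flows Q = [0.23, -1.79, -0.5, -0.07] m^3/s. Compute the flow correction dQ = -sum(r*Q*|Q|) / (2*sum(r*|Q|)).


Numerator terms (r*Q*|Q|): 0.64*0.23*|0.23| = 0.0339; 1.31*-1.79*|-1.79| = -4.1974; 4.34*-0.5*|-0.5| = -1.085; 0.64*-0.07*|-0.07| = -0.0031.
Sum of numerator = -5.2517.
Denominator terms (r*|Q|): 0.64*|0.23| = 0.1472; 1.31*|-1.79| = 2.3449; 4.34*|-0.5| = 2.17; 0.64*|-0.07| = 0.0448.
2 * sum of denominator = 2 * 4.7069 = 9.4138.
dQ = --5.2517 / 9.4138 = 0.5579 m^3/s.

0.5579


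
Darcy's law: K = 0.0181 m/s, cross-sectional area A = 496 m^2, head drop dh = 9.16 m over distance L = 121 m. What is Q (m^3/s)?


Darcy's law: Q = K * A * i, where i = dh/L.
Hydraulic gradient i = 9.16 / 121 = 0.075702.
Q = 0.0181 * 496 * 0.075702
  = 0.6796 m^3/s.

0.6796


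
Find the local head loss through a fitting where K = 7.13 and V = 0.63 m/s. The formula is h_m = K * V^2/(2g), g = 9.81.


Minor loss formula: h_m = K * V^2/(2g).
V^2 = 0.63^2 = 0.3969.
V^2/(2g) = 0.3969 / 19.62 = 0.0202 m.
h_m = 7.13 * 0.0202 = 0.1442 m.

0.1442


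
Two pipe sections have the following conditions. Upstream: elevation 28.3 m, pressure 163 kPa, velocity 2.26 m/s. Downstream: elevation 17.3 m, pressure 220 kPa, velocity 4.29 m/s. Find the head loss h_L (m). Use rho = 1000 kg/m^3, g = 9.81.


Total head at each section: H = z + p/(rho*g) + V^2/(2g).
H1 = 28.3 + 163*1000/(1000*9.81) + 2.26^2/(2*9.81)
   = 28.3 + 16.616 + 0.2603
   = 45.176 m.
H2 = 17.3 + 220*1000/(1000*9.81) + 4.29^2/(2*9.81)
   = 17.3 + 22.426 + 0.938
   = 40.664 m.
h_L = H1 - H2 = 45.176 - 40.664 = 4.512 m.

4.512


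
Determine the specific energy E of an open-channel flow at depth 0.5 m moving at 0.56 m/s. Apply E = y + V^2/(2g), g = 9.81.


Specific energy E = y + V^2/(2g).
Velocity head = V^2/(2g) = 0.56^2 / (2*9.81) = 0.3136 / 19.62 = 0.016 m.
E = 0.5 + 0.016 = 0.516 m.

0.516


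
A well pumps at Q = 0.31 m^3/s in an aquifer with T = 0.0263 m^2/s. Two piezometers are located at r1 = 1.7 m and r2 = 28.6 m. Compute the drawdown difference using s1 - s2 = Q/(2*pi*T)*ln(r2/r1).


Thiem equation: s1 - s2 = Q/(2*pi*T) * ln(r2/r1).
ln(r2/r1) = ln(28.6/1.7) = 2.8228.
Q/(2*pi*T) = 0.31 / (2*pi*0.0263) = 0.31 / 0.1652 = 1.876.
s1 - s2 = 1.876 * 2.8228 = 5.2955 m.

5.2955


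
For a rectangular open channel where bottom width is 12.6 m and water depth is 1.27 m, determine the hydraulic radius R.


For a rectangular section:
Flow area A = b * y = 12.6 * 1.27 = 16.0 m^2.
Wetted perimeter P = b + 2y = 12.6 + 2*1.27 = 15.14 m.
Hydraulic radius R = A/P = 16.0 / 15.14 = 1.0569 m.

1.0569


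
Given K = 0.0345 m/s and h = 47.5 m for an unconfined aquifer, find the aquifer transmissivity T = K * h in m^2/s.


Transmissivity is defined as T = K * h.
T = 0.0345 * 47.5
  = 1.6388 m^2/s.

1.6388


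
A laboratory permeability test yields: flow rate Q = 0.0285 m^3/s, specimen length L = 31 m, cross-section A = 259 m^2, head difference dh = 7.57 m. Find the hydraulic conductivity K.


From K = Q*L / (A*dh):
Numerator: Q*L = 0.0285 * 31 = 0.8835.
Denominator: A*dh = 259 * 7.57 = 1960.63.
K = 0.8835 / 1960.63 = 0.000451 m/s.

0.000451


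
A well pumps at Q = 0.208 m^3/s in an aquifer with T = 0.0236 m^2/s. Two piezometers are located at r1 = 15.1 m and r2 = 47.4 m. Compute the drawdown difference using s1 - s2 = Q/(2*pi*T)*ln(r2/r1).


Thiem equation: s1 - s2 = Q/(2*pi*T) * ln(r2/r1).
ln(r2/r1) = ln(47.4/15.1) = 1.1439.
Q/(2*pi*T) = 0.208 / (2*pi*0.0236) = 0.208 / 0.1483 = 1.4027.
s1 - s2 = 1.4027 * 1.1439 = 1.6046 m.

1.6046


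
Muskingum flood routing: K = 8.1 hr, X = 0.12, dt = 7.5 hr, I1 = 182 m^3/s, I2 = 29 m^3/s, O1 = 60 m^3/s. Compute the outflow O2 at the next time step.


Muskingum coefficients:
denom = 2*K*(1-X) + dt = 2*8.1*(1-0.12) + 7.5 = 21.756.
C0 = (dt - 2*K*X)/denom = (7.5 - 2*8.1*0.12)/21.756 = 0.2554.
C1 = (dt + 2*K*X)/denom = (7.5 + 2*8.1*0.12)/21.756 = 0.4341.
C2 = (2*K*(1-X) - dt)/denom = 0.3105.
O2 = C0*I2 + C1*I1 + C2*O1
   = 0.2554*29 + 0.4341*182 + 0.3105*60
   = 105.04 m^3/s.

105.04


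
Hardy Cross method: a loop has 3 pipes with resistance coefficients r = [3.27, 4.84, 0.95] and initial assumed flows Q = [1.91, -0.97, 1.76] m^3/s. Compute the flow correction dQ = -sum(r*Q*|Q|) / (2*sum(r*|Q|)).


Numerator terms (r*Q*|Q|): 3.27*1.91*|1.91| = 11.9293; 4.84*-0.97*|-0.97| = -4.554; 0.95*1.76*|1.76| = 2.9427.
Sum of numerator = 10.3181.
Denominator terms (r*|Q|): 3.27*|1.91| = 6.2457; 4.84*|-0.97| = 4.6948; 0.95*|1.76| = 1.672.
2 * sum of denominator = 2 * 12.6125 = 25.225.
dQ = -10.3181 / 25.225 = -0.409 m^3/s.

-0.409


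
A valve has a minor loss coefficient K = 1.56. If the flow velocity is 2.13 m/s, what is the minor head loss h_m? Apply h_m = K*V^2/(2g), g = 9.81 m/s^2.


Minor loss formula: h_m = K * V^2/(2g).
V^2 = 2.13^2 = 4.5369.
V^2/(2g) = 4.5369 / 19.62 = 0.2312 m.
h_m = 1.56 * 0.2312 = 0.3607 m.

0.3607


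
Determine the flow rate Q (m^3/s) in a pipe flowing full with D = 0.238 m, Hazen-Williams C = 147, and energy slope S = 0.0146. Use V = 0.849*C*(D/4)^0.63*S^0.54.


For a full circular pipe, R = D/4 = 0.238/4 = 0.0595 m.
V = 0.849 * 147 * 0.0595^0.63 * 0.0146^0.54
  = 0.849 * 147 * 0.169023 * 0.102035
  = 2.1524 m/s.
Pipe area A = pi*D^2/4 = pi*0.238^2/4 = 0.0445 m^2.
Q = A * V = 0.0445 * 2.1524 = 0.0958 m^3/s.

0.0958


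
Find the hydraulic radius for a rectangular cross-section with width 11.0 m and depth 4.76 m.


For a rectangular section:
Flow area A = b * y = 11.0 * 4.76 = 52.36 m^2.
Wetted perimeter P = b + 2y = 11.0 + 2*4.76 = 20.52 m.
Hydraulic radius R = A/P = 52.36 / 20.52 = 2.5517 m.

2.5517


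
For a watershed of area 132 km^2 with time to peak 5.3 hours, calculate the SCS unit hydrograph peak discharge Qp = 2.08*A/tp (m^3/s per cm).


SCS formula: Qp = 2.08 * A / tp.
Qp = 2.08 * 132 / 5.3
   = 274.56 / 5.3
   = 51.8 m^3/s per cm.

51.8


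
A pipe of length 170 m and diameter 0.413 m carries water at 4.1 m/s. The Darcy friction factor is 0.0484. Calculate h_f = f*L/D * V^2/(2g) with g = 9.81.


Darcy-Weisbach equation: h_f = f * (L/D) * V^2/(2g).
f * L/D = 0.0484 * 170/0.413 = 19.9225.
V^2/(2g) = 4.1^2 / (2*9.81) = 16.81 / 19.62 = 0.8568 m.
h_f = 19.9225 * 0.8568 = 17.069 m.

17.069


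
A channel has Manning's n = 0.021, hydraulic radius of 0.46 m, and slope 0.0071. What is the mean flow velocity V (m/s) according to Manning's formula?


Manning's equation gives V = (1/n) * R^(2/3) * S^(1/2).
First, compute R^(2/3) = 0.46^(2/3) = 0.5959.
Next, S^(1/2) = 0.0071^(1/2) = 0.084261.
Then 1/n = 1/0.021 = 47.62.
V = 47.62 * 0.5959 * 0.084261 = 2.391 m/s.

2.391


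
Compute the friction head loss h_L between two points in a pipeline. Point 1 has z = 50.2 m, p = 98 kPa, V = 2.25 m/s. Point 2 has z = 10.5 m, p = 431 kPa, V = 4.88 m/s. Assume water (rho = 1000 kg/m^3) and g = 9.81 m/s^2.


Total head at each section: H = z + p/(rho*g) + V^2/(2g).
H1 = 50.2 + 98*1000/(1000*9.81) + 2.25^2/(2*9.81)
   = 50.2 + 9.99 + 0.258
   = 60.448 m.
H2 = 10.5 + 431*1000/(1000*9.81) + 4.88^2/(2*9.81)
   = 10.5 + 43.935 + 1.2138
   = 55.649 m.
h_L = H1 - H2 = 60.448 - 55.649 = 4.799 m.

4.799


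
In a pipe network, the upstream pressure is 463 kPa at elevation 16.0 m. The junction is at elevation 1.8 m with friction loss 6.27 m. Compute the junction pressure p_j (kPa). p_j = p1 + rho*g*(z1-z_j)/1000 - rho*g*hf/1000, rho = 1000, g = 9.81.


Junction pressure: p_j = p1 + rho*g*(z1 - z_j)/1000 - rho*g*hf/1000.
Elevation term = 1000*9.81*(16.0 - 1.8)/1000 = 139.302 kPa.
Friction term = 1000*9.81*6.27/1000 = 61.509 kPa.
p_j = 463 + 139.302 - 61.509 = 540.79 kPa.

540.79


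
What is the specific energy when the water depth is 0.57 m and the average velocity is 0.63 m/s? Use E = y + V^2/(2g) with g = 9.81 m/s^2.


Specific energy E = y + V^2/(2g).
Velocity head = V^2/(2g) = 0.63^2 / (2*9.81) = 0.3969 / 19.62 = 0.0202 m.
E = 0.57 + 0.0202 = 0.5902 m.

0.5902


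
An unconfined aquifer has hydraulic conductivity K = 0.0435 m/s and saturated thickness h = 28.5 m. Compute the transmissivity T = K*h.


Transmissivity is defined as T = K * h.
T = 0.0435 * 28.5
  = 1.2397 m^2/s.

1.2397


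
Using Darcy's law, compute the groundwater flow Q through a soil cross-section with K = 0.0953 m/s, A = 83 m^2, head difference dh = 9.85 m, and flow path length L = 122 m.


Darcy's law: Q = K * A * i, where i = dh/L.
Hydraulic gradient i = 9.85 / 122 = 0.080738.
Q = 0.0953 * 83 * 0.080738
  = 0.6386 m^3/s.

0.6386


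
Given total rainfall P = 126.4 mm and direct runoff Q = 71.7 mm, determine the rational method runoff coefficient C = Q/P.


The runoff coefficient C = runoff depth / rainfall depth.
C = 71.7 / 126.4
  = 0.5672.

0.5672


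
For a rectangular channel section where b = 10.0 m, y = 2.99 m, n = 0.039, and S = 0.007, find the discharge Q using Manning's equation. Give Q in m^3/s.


For a rectangular channel, the cross-sectional area A = b * y = 10.0 * 2.99 = 29.9 m^2.
The wetted perimeter P = b + 2y = 10.0 + 2*2.99 = 15.98 m.
Hydraulic radius R = A/P = 29.9/15.98 = 1.8711 m.
Velocity V = (1/n)*R^(2/3)*S^(1/2) = (1/0.039)*1.8711^(2/3)*0.007^(1/2) = 3.2575 m/s.
Discharge Q = A * V = 29.9 * 3.2575 = 97.398 m^3/s.

97.398


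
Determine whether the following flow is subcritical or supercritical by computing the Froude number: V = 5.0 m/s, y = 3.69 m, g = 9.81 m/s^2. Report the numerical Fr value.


The Froude number is defined as Fr = V / sqrt(g*y).
g*y = 9.81 * 3.69 = 36.1989.
sqrt(g*y) = sqrt(36.1989) = 6.0166.
Fr = 5.0 / 6.0166 = 0.831.
Since Fr < 1, the flow is subcritical.

0.831


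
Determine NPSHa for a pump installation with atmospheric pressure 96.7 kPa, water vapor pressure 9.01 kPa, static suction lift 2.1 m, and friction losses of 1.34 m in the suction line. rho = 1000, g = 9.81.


NPSHa = p_atm/(rho*g) - z_s - hf_s - p_vap/(rho*g).
p_atm/(rho*g) = 96.7*1000 / (1000*9.81) = 9.857 m.
p_vap/(rho*g) = 9.01*1000 / (1000*9.81) = 0.918 m.
NPSHa = 9.857 - 2.1 - 1.34 - 0.918
      = 5.5 m.

5.5


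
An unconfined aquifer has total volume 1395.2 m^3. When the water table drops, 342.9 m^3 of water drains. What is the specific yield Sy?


Specific yield Sy = Volume drained / Total volume.
Sy = 342.9 / 1395.2
   = 0.2458.

0.2458


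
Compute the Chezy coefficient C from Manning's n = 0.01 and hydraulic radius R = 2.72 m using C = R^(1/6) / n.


The Chezy coefficient relates to Manning's n through C = R^(1/6) / n.
R^(1/6) = 2.72^(1/6) = 1.181485.
C = 1.181485 / 0.01 = 118.15 m^(1/2)/s.

118.15


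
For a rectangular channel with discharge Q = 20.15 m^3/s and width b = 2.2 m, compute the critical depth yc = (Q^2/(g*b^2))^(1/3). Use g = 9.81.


Using yc = (Q^2 / (g * b^2))^(1/3):
Q^2 = 20.15^2 = 406.02.
g * b^2 = 9.81 * 2.2^2 = 9.81 * 4.84 = 47.48.
Q^2 / (g*b^2) = 406.02 / 47.48 = 8.5514.
yc = 8.5514^(1/3) = 2.0449 m.

2.0449


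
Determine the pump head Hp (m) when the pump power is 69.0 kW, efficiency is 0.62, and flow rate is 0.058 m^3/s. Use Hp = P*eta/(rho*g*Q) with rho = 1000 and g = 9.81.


Pump head formula: Hp = P * eta / (rho * g * Q).
Numerator: P * eta = 69.0 * 1000 * 0.62 = 42780.0 W.
Denominator: rho * g * Q = 1000 * 9.81 * 0.058 = 568.98.
Hp = 42780.0 / 568.98 = 75.19 m.

75.19


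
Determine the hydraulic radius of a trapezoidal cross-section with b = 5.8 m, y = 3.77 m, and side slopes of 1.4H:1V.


For a trapezoidal section with side slope z:
A = (b + z*y)*y = (5.8 + 1.4*3.77)*3.77 = 41.764 m^2.
P = b + 2*y*sqrt(1 + z^2) = 5.8 + 2*3.77*sqrt(1 + 1.4^2) = 18.772 m.
R = A/P = 41.764 / 18.772 = 2.2248 m.

2.2248


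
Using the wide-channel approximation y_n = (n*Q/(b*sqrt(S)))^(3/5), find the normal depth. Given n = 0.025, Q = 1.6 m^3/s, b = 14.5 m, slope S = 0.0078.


We use the wide-channel approximation y_n = (n*Q/(b*sqrt(S)))^(3/5).
sqrt(S) = sqrt(0.0078) = 0.088318.
Numerator: n*Q = 0.025 * 1.6 = 0.04.
Denominator: b*sqrt(S) = 14.5 * 0.088318 = 1.280611.
arg = 0.0312.
y_n = 0.0312^(3/5) = 0.125 m.

0.125


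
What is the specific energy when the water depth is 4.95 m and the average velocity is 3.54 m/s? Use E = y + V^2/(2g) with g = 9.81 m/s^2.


Specific energy E = y + V^2/(2g).
Velocity head = V^2/(2g) = 3.54^2 / (2*9.81) = 12.5316 / 19.62 = 0.6387 m.
E = 4.95 + 0.6387 = 5.5887 m.

5.5887


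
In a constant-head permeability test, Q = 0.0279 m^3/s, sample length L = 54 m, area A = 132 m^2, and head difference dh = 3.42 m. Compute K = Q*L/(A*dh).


From K = Q*L / (A*dh):
Numerator: Q*L = 0.0279 * 54 = 1.5066.
Denominator: A*dh = 132 * 3.42 = 451.44.
K = 1.5066 / 451.44 = 0.003337 m/s.

0.003337


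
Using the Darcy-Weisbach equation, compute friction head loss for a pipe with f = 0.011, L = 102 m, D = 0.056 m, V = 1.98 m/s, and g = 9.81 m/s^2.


Darcy-Weisbach equation: h_f = f * (L/D) * V^2/(2g).
f * L/D = 0.011 * 102/0.056 = 20.0357.
V^2/(2g) = 1.98^2 / (2*9.81) = 3.9204 / 19.62 = 0.1998 m.
h_f = 20.0357 * 0.1998 = 4.003 m.

4.003


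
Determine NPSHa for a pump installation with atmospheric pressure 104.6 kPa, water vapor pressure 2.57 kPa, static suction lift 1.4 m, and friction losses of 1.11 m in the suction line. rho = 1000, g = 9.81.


NPSHa = p_atm/(rho*g) - z_s - hf_s - p_vap/(rho*g).
p_atm/(rho*g) = 104.6*1000 / (1000*9.81) = 10.663 m.
p_vap/(rho*g) = 2.57*1000 / (1000*9.81) = 0.262 m.
NPSHa = 10.663 - 1.4 - 1.11 - 0.262
      = 7.89 m.

7.89


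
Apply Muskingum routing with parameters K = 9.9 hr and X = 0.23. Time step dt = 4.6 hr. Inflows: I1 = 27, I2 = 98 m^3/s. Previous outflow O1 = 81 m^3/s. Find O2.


Muskingum coefficients:
denom = 2*K*(1-X) + dt = 2*9.9*(1-0.23) + 4.6 = 19.846.
C0 = (dt - 2*K*X)/denom = (4.6 - 2*9.9*0.23)/19.846 = 0.0023.
C1 = (dt + 2*K*X)/denom = (4.6 + 2*9.9*0.23)/19.846 = 0.4613.
C2 = (2*K*(1-X) - dt)/denom = 0.5364.
O2 = C0*I2 + C1*I1 + C2*O1
   = 0.0023*98 + 0.4613*27 + 0.5364*81
   = 56.13 m^3/s.

56.13


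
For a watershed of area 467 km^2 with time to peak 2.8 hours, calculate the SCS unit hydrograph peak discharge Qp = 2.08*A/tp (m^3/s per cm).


SCS formula: Qp = 2.08 * A / tp.
Qp = 2.08 * 467 / 2.8
   = 971.36 / 2.8
   = 346.91 m^3/s per cm.

346.91


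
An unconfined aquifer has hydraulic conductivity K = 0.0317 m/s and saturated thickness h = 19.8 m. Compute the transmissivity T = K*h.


Transmissivity is defined as T = K * h.
T = 0.0317 * 19.8
  = 0.6277 m^2/s.

0.6277


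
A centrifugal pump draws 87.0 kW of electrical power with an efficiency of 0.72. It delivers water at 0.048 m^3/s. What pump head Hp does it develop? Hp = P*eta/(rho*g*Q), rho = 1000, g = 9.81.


Pump head formula: Hp = P * eta / (rho * g * Q).
Numerator: P * eta = 87.0 * 1000 * 0.72 = 62640.0 W.
Denominator: rho * g * Q = 1000 * 9.81 * 0.048 = 470.88.
Hp = 62640.0 / 470.88 = 133.03 m.

133.03


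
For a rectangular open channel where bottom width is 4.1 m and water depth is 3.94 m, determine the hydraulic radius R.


For a rectangular section:
Flow area A = b * y = 4.1 * 3.94 = 16.15 m^2.
Wetted perimeter P = b + 2y = 4.1 + 2*3.94 = 11.98 m.
Hydraulic radius R = A/P = 16.15 / 11.98 = 1.3484 m.

1.3484


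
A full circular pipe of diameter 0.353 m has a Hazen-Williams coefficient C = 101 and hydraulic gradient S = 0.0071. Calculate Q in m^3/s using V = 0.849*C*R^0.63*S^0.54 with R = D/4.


For a full circular pipe, R = D/4 = 0.353/4 = 0.0882 m.
V = 0.849 * 101 * 0.0882^0.63 * 0.0071^0.54
  = 0.849 * 101 * 0.216671 * 0.069132
  = 1.2844 m/s.
Pipe area A = pi*D^2/4 = pi*0.353^2/4 = 0.0979 m^2.
Q = A * V = 0.0979 * 1.2844 = 0.1257 m^3/s.

0.1257


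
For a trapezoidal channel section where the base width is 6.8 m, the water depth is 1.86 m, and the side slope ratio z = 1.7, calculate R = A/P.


For a trapezoidal section with side slope z:
A = (b + z*y)*y = (6.8 + 1.7*1.86)*1.86 = 18.529 m^2.
P = b + 2*y*sqrt(1 + z^2) = 6.8 + 2*1.86*sqrt(1 + 1.7^2) = 14.137 m.
R = A/P = 18.529 / 14.137 = 1.3107 m.

1.3107


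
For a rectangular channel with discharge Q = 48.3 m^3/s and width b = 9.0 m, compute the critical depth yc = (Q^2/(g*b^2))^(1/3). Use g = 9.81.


Using yc = (Q^2 / (g * b^2))^(1/3):
Q^2 = 48.3^2 = 2332.89.
g * b^2 = 9.81 * 9.0^2 = 9.81 * 81.0 = 794.61.
Q^2 / (g*b^2) = 2332.89 / 794.61 = 2.9359.
yc = 2.9359^(1/3) = 1.4319 m.

1.4319


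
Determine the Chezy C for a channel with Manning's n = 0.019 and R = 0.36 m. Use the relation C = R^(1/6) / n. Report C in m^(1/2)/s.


The Chezy coefficient relates to Manning's n through C = R^(1/6) / n.
R^(1/6) = 0.36^(1/6) = 0.843433.
C = 0.843433 / 0.019 = 44.39 m^(1/2)/s.

44.39


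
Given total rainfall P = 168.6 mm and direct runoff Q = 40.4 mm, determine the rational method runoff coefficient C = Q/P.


The runoff coefficient C = runoff depth / rainfall depth.
C = 40.4 / 168.6
  = 0.2396.

0.2396


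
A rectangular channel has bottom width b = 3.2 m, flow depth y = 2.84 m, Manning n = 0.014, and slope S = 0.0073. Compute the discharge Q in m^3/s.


For a rectangular channel, the cross-sectional area A = b * y = 3.2 * 2.84 = 9.09 m^2.
The wetted perimeter P = b + 2y = 3.2 + 2*2.84 = 8.88 m.
Hydraulic radius R = A/P = 9.09/8.88 = 1.0234 m.
Velocity V = (1/n)*R^(2/3)*S^(1/2) = (1/0.014)*1.0234^(2/3)*0.0073^(1/2) = 6.1978 m/s.
Discharge Q = A * V = 9.09 * 6.1978 = 56.326 m^3/s.

56.326


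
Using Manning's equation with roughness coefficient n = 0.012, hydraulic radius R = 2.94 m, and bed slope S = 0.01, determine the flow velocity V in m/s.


Manning's equation gives V = (1/n) * R^(2/3) * S^(1/2).
First, compute R^(2/3) = 2.94^(2/3) = 2.0523.
Next, S^(1/2) = 0.01^(1/2) = 0.1.
Then 1/n = 1/0.012 = 83.33.
V = 83.33 * 2.0523 * 0.1 = 17.1021 m/s.

17.1021


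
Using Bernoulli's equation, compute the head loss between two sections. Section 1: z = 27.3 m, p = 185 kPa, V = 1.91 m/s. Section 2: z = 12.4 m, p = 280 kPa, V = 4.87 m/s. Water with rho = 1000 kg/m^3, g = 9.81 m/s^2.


Total head at each section: H = z + p/(rho*g) + V^2/(2g).
H1 = 27.3 + 185*1000/(1000*9.81) + 1.91^2/(2*9.81)
   = 27.3 + 18.858 + 0.1859
   = 46.344 m.
H2 = 12.4 + 280*1000/(1000*9.81) + 4.87^2/(2*9.81)
   = 12.4 + 28.542 + 1.2088
   = 42.151 m.
h_L = H1 - H2 = 46.344 - 42.151 = 4.193 m.

4.193


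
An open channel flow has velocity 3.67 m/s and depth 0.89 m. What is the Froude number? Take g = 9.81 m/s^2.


The Froude number is defined as Fr = V / sqrt(g*y).
g*y = 9.81 * 0.89 = 8.7309.
sqrt(g*y) = sqrt(8.7309) = 2.9548.
Fr = 3.67 / 2.9548 = 1.242.

1.242


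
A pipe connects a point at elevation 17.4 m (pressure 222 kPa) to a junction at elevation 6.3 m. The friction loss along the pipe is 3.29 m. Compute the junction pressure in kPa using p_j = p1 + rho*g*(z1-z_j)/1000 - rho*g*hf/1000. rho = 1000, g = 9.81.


Junction pressure: p_j = p1 + rho*g*(z1 - z_j)/1000 - rho*g*hf/1000.
Elevation term = 1000*9.81*(17.4 - 6.3)/1000 = 108.891 kPa.
Friction term = 1000*9.81*3.29/1000 = 32.275 kPa.
p_j = 222 + 108.891 - 32.275 = 298.62 kPa.

298.62


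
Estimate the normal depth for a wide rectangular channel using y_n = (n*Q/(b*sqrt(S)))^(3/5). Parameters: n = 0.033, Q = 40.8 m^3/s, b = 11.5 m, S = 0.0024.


We use the wide-channel approximation y_n = (n*Q/(b*sqrt(S)))^(3/5).
sqrt(S) = sqrt(0.0024) = 0.04899.
Numerator: n*Q = 0.033 * 40.8 = 1.3464.
Denominator: b*sqrt(S) = 11.5 * 0.04899 = 0.563385.
arg = 2.3898.
y_n = 2.3898^(3/5) = 1.6866 m.

1.6866


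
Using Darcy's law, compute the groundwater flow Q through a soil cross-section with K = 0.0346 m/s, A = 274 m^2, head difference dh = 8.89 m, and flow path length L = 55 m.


Darcy's law: Q = K * A * i, where i = dh/L.
Hydraulic gradient i = 8.89 / 55 = 0.161636.
Q = 0.0346 * 274 * 0.161636
  = 1.5324 m^3/s.

1.5324


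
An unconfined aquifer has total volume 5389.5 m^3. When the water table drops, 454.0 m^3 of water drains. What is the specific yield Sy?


Specific yield Sy = Volume drained / Total volume.
Sy = 454.0 / 5389.5
   = 0.0842.

0.0842


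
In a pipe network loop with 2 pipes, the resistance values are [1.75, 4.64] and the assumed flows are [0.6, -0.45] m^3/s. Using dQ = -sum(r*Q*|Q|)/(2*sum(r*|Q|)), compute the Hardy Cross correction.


Numerator terms (r*Q*|Q|): 1.75*0.6*|0.6| = 0.63; 4.64*-0.45*|-0.45| = -0.9396.
Sum of numerator = -0.3096.
Denominator terms (r*|Q|): 1.75*|0.6| = 1.05; 4.64*|-0.45| = 2.088.
2 * sum of denominator = 2 * 3.138 = 6.276.
dQ = --0.3096 / 6.276 = 0.0493 m^3/s.

0.0493


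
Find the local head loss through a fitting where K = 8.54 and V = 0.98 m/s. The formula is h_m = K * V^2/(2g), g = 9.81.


Minor loss formula: h_m = K * V^2/(2g).
V^2 = 0.98^2 = 0.9604.
V^2/(2g) = 0.9604 / 19.62 = 0.049 m.
h_m = 8.54 * 0.049 = 0.418 m.

0.418


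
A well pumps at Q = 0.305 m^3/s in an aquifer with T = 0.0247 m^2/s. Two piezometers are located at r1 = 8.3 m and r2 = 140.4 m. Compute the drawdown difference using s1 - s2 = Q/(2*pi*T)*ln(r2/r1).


Thiem equation: s1 - s2 = Q/(2*pi*T) * ln(r2/r1).
ln(r2/r1) = ln(140.4/8.3) = 2.8282.
Q/(2*pi*T) = 0.305 / (2*pi*0.0247) = 0.305 / 0.1552 = 1.9653.
s1 - s2 = 1.9653 * 2.8282 = 5.5583 m.

5.5583


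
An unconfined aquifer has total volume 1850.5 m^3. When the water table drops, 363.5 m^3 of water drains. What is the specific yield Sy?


Specific yield Sy = Volume drained / Total volume.
Sy = 363.5 / 1850.5
   = 0.1964.

0.1964


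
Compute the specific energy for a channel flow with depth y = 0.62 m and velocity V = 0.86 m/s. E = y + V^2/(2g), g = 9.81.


Specific energy E = y + V^2/(2g).
Velocity head = V^2/(2g) = 0.86^2 / (2*9.81) = 0.7396 / 19.62 = 0.0377 m.
E = 0.62 + 0.0377 = 0.6577 m.

0.6577


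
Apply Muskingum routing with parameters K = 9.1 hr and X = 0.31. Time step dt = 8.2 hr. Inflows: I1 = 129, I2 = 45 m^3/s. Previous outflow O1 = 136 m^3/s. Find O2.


Muskingum coefficients:
denom = 2*K*(1-X) + dt = 2*9.1*(1-0.31) + 8.2 = 20.758.
C0 = (dt - 2*K*X)/denom = (8.2 - 2*9.1*0.31)/20.758 = 0.1232.
C1 = (dt + 2*K*X)/denom = (8.2 + 2*9.1*0.31)/20.758 = 0.6668.
C2 = (2*K*(1-X) - dt)/denom = 0.2099.
O2 = C0*I2 + C1*I1 + C2*O1
   = 0.1232*45 + 0.6668*129 + 0.2099*136
   = 120.12 m^3/s.

120.12


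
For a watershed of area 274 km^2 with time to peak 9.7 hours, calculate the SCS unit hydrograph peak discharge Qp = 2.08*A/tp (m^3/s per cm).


SCS formula: Qp = 2.08 * A / tp.
Qp = 2.08 * 274 / 9.7
   = 569.92 / 9.7
   = 58.75 m^3/s per cm.

58.75


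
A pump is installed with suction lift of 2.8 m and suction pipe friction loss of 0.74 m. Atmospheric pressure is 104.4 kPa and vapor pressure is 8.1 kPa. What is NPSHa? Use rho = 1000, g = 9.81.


NPSHa = p_atm/(rho*g) - z_s - hf_s - p_vap/(rho*g).
p_atm/(rho*g) = 104.4*1000 / (1000*9.81) = 10.642 m.
p_vap/(rho*g) = 8.1*1000 / (1000*9.81) = 0.826 m.
NPSHa = 10.642 - 2.8 - 0.74 - 0.826
      = 6.28 m.

6.28


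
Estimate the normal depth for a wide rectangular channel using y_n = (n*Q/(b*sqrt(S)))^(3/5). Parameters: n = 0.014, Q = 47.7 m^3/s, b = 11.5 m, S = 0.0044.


We use the wide-channel approximation y_n = (n*Q/(b*sqrt(S)))^(3/5).
sqrt(S) = sqrt(0.0044) = 0.066332.
Numerator: n*Q = 0.014 * 47.7 = 0.6678.
Denominator: b*sqrt(S) = 11.5 * 0.066332 = 0.762818.
arg = 0.8754.
y_n = 0.8754^(3/5) = 0.9233 m.

0.9233


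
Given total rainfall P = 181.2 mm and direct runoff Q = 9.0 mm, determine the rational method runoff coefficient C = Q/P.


The runoff coefficient C = runoff depth / rainfall depth.
C = 9.0 / 181.2
  = 0.0497.

0.0497


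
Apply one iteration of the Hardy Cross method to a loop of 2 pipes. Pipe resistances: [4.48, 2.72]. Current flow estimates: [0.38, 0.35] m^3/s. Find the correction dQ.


Numerator terms (r*Q*|Q|): 4.48*0.38*|0.38| = 0.6469; 2.72*0.35*|0.35| = 0.3332.
Sum of numerator = 0.9801.
Denominator terms (r*|Q|): 4.48*|0.38| = 1.7024; 2.72*|0.35| = 0.952.
2 * sum of denominator = 2 * 2.6544 = 5.3088.
dQ = -0.9801 / 5.3088 = -0.1846 m^3/s.

-0.1846


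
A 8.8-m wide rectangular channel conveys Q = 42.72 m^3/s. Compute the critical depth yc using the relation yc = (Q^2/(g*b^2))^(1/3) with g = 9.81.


Using yc = (Q^2 / (g * b^2))^(1/3):
Q^2 = 42.72^2 = 1825.0.
g * b^2 = 9.81 * 8.8^2 = 9.81 * 77.44 = 759.69.
Q^2 / (g*b^2) = 1825.0 / 759.69 = 2.4023.
yc = 2.4023^(1/3) = 1.3393 m.

1.3393


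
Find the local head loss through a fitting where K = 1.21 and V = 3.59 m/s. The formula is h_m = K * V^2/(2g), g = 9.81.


Minor loss formula: h_m = K * V^2/(2g).
V^2 = 3.59^2 = 12.8881.
V^2/(2g) = 12.8881 / 19.62 = 0.6569 m.
h_m = 1.21 * 0.6569 = 0.7948 m.

0.7948


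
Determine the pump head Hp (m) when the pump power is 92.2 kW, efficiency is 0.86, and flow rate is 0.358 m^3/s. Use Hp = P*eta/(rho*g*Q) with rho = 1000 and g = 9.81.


Pump head formula: Hp = P * eta / (rho * g * Q).
Numerator: P * eta = 92.2 * 1000 * 0.86 = 79292.0 W.
Denominator: rho * g * Q = 1000 * 9.81 * 0.358 = 3511.98.
Hp = 79292.0 / 3511.98 = 22.58 m.

22.58


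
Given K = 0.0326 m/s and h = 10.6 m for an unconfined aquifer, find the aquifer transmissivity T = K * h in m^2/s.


Transmissivity is defined as T = K * h.
T = 0.0326 * 10.6
  = 0.3456 m^2/s.

0.3456


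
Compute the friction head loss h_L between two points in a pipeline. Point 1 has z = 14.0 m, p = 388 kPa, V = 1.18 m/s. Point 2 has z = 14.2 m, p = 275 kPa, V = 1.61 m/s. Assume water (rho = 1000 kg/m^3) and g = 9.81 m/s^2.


Total head at each section: H = z + p/(rho*g) + V^2/(2g).
H1 = 14.0 + 388*1000/(1000*9.81) + 1.18^2/(2*9.81)
   = 14.0 + 39.551 + 0.071
   = 53.622 m.
H2 = 14.2 + 275*1000/(1000*9.81) + 1.61^2/(2*9.81)
   = 14.2 + 28.033 + 0.1321
   = 42.365 m.
h_L = H1 - H2 = 53.622 - 42.365 = 11.258 m.

11.258


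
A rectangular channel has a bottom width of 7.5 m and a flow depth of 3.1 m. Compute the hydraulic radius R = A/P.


For a rectangular section:
Flow area A = b * y = 7.5 * 3.1 = 23.25 m^2.
Wetted perimeter P = b + 2y = 7.5 + 2*3.1 = 13.7 m.
Hydraulic radius R = A/P = 23.25 / 13.7 = 1.6971 m.

1.6971


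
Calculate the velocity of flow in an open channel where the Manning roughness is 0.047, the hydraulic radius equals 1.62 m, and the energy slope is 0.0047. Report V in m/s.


Manning's equation gives V = (1/n) * R^(2/3) * S^(1/2).
First, compute R^(2/3) = 1.62^(2/3) = 1.3794.
Next, S^(1/2) = 0.0047^(1/2) = 0.068557.
Then 1/n = 1/0.047 = 21.28.
V = 21.28 * 1.3794 * 0.068557 = 2.012 m/s.

2.012


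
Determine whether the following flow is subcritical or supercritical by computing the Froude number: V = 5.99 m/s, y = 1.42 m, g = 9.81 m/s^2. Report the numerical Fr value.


The Froude number is defined as Fr = V / sqrt(g*y).
g*y = 9.81 * 1.42 = 13.9302.
sqrt(g*y) = sqrt(13.9302) = 3.7323.
Fr = 5.99 / 3.7323 = 1.6049.
Since Fr > 1, the flow is supercritical.

1.6049


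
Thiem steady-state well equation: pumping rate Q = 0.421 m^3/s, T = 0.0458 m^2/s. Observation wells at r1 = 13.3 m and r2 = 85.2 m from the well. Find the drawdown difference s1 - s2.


Thiem equation: s1 - s2 = Q/(2*pi*T) * ln(r2/r1).
ln(r2/r1) = ln(85.2/13.3) = 1.8572.
Q/(2*pi*T) = 0.421 / (2*pi*0.0458) = 0.421 / 0.2878 = 1.463.
s1 - s2 = 1.463 * 1.8572 = 2.7171 m.

2.7171


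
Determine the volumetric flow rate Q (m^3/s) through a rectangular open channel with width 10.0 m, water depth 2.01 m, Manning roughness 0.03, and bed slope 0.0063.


For a rectangular channel, the cross-sectional area A = b * y = 10.0 * 2.01 = 20.1 m^2.
The wetted perimeter P = b + 2y = 10.0 + 2*2.01 = 14.02 m.
Hydraulic radius R = A/P = 20.1/14.02 = 1.4337 m.
Velocity V = (1/n)*R^(2/3)*S^(1/2) = (1/0.03)*1.4337^(2/3)*0.0063^(1/2) = 3.3639 m/s.
Discharge Q = A * V = 20.1 * 3.3639 = 67.615 m^3/s.

67.615


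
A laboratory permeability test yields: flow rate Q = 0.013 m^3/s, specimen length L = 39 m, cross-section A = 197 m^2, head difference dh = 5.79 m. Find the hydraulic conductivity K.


From K = Q*L / (A*dh):
Numerator: Q*L = 0.013 * 39 = 0.507.
Denominator: A*dh = 197 * 5.79 = 1140.63.
K = 0.507 / 1140.63 = 0.000444 m/s.

0.000444


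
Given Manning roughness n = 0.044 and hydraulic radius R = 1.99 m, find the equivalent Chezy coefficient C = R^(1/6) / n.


The Chezy coefficient relates to Manning's n through C = R^(1/6) / n.
R^(1/6) = 1.99^(1/6) = 1.121525.
C = 1.121525 / 0.044 = 25.49 m^(1/2)/s.

25.49


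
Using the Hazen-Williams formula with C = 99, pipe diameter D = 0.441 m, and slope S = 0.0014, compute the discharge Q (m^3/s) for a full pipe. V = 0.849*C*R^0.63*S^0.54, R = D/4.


For a full circular pipe, R = D/4 = 0.441/4 = 0.1103 m.
V = 0.849 * 99 * 0.1103^0.63 * 0.0014^0.54
  = 0.849 * 99 * 0.249286 * 0.028768
  = 0.6028 m/s.
Pipe area A = pi*D^2/4 = pi*0.441^2/4 = 0.1527 m^2.
Q = A * V = 0.1527 * 0.6028 = 0.0921 m^3/s.

0.0921


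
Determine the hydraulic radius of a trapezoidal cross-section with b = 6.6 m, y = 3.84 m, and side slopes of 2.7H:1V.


For a trapezoidal section with side slope z:
A = (b + z*y)*y = (6.6 + 2.7*3.84)*3.84 = 65.157 m^2.
P = b + 2*y*sqrt(1 + z^2) = 6.6 + 2*3.84*sqrt(1 + 2.7^2) = 28.713 m.
R = A/P = 65.157 / 28.713 = 2.2693 m.

2.2693


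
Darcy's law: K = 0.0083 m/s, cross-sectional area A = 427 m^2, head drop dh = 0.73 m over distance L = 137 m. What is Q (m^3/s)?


Darcy's law: Q = K * A * i, where i = dh/L.
Hydraulic gradient i = 0.73 / 137 = 0.005328.
Q = 0.0083 * 427 * 0.005328
  = 0.0189 m^3/s.

0.0189


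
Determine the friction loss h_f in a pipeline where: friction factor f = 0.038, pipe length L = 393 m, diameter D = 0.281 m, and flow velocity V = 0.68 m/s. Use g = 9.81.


Darcy-Weisbach equation: h_f = f * (L/D) * V^2/(2g).
f * L/D = 0.038 * 393/0.281 = 53.1459.
V^2/(2g) = 0.68^2 / (2*9.81) = 0.4624 / 19.62 = 0.0236 m.
h_f = 53.1459 * 0.0236 = 1.253 m.

1.253


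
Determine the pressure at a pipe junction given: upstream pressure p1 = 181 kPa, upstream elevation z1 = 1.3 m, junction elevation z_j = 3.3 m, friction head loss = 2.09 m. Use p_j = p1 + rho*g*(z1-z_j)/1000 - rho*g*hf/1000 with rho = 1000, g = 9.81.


Junction pressure: p_j = p1 + rho*g*(z1 - z_j)/1000 - rho*g*hf/1000.
Elevation term = 1000*9.81*(1.3 - 3.3)/1000 = -19.62 kPa.
Friction term = 1000*9.81*2.09/1000 = 20.503 kPa.
p_j = 181 + -19.62 - 20.503 = 140.88 kPa.

140.88


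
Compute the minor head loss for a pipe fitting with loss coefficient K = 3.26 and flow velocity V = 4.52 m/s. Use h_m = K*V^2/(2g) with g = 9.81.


Minor loss formula: h_m = K * V^2/(2g).
V^2 = 4.52^2 = 20.4304.
V^2/(2g) = 20.4304 / 19.62 = 1.0413 m.
h_m = 3.26 * 1.0413 = 3.3947 m.

3.3947


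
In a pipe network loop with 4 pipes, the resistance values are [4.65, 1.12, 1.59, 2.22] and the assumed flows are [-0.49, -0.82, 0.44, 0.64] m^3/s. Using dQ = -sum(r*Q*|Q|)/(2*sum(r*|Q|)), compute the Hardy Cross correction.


Numerator terms (r*Q*|Q|): 4.65*-0.49*|-0.49| = -1.1165; 1.12*-0.82*|-0.82| = -0.7531; 1.59*0.44*|0.44| = 0.3078; 2.22*0.64*|0.64| = 0.9093.
Sum of numerator = -0.6524.
Denominator terms (r*|Q|): 4.65*|-0.49| = 2.2785; 1.12*|-0.82| = 0.9184; 1.59*|0.44| = 0.6996; 2.22*|0.64| = 1.4208.
2 * sum of denominator = 2 * 5.3173 = 10.6346.
dQ = --0.6524 / 10.6346 = 0.0613 m^3/s.

0.0613


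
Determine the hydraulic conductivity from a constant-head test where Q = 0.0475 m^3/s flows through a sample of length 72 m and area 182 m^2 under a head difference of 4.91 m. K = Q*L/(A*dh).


From K = Q*L / (A*dh):
Numerator: Q*L = 0.0475 * 72 = 3.42.
Denominator: A*dh = 182 * 4.91 = 893.62.
K = 3.42 / 893.62 = 0.003827 m/s.

0.003827


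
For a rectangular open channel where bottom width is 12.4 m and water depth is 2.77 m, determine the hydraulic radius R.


For a rectangular section:
Flow area A = b * y = 12.4 * 2.77 = 34.35 m^2.
Wetted perimeter P = b + 2y = 12.4 + 2*2.77 = 17.94 m.
Hydraulic radius R = A/P = 34.35 / 17.94 = 1.9146 m.

1.9146


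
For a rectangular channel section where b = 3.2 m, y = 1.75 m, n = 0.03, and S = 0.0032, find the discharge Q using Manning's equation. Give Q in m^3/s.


For a rectangular channel, the cross-sectional area A = b * y = 3.2 * 1.75 = 5.6 m^2.
The wetted perimeter P = b + 2y = 3.2 + 2*1.75 = 6.7 m.
Hydraulic radius R = A/P = 5.6/6.7 = 0.8358 m.
Velocity V = (1/n)*R^(2/3)*S^(1/2) = (1/0.03)*0.8358^(2/3)*0.0032^(1/2) = 1.6731 m/s.
Discharge Q = A * V = 5.6 * 1.6731 = 9.37 m^3/s.

9.37


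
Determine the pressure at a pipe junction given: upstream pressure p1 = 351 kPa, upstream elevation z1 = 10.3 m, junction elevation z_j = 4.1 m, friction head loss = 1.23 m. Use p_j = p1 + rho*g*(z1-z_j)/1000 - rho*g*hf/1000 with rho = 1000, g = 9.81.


Junction pressure: p_j = p1 + rho*g*(z1 - z_j)/1000 - rho*g*hf/1000.
Elevation term = 1000*9.81*(10.3 - 4.1)/1000 = 60.822 kPa.
Friction term = 1000*9.81*1.23/1000 = 12.066 kPa.
p_j = 351 + 60.822 - 12.066 = 399.76 kPa.

399.76


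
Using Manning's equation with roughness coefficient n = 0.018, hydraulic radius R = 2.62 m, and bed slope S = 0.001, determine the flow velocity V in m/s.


Manning's equation gives V = (1/n) * R^(2/3) * S^(1/2).
First, compute R^(2/3) = 2.62^(2/3) = 1.9005.
Next, S^(1/2) = 0.001^(1/2) = 0.031623.
Then 1/n = 1/0.018 = 55.56.
V = 55.56 * 1.9005 * 0.031623 = 3.3388 m/s.

3.3388


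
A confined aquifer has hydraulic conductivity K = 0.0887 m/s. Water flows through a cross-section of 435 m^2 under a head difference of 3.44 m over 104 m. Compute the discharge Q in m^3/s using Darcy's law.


Darcy's law: Q = K * A * i, where i = dh/L.
Hydraulic gradient i = 3.44 / 104 = 0.033077.
Q = 0.0887 * 435 * 0.033077
  = 1.2763 m^3/s.

1.2763
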